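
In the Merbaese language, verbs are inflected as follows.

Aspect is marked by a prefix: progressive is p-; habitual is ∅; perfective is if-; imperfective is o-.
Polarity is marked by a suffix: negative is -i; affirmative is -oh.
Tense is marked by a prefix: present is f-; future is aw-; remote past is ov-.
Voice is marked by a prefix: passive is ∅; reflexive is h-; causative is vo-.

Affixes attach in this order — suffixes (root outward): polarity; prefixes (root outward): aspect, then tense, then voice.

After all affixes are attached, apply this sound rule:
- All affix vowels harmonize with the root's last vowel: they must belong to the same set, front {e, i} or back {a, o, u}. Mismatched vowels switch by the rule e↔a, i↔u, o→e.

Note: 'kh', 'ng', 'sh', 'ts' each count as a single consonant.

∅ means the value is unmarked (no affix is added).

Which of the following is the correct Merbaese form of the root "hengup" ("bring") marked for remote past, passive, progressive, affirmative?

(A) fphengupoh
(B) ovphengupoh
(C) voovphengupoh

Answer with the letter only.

Attach polarity affirmative -oh → hengupoh.
Attach aspect progressive p- → phengupoh.
Attach tense remote past ov- → ovphengupoh.
voice = passive: zero marking, form stays ovphengupoh.
Vowel harmony: no change.
So the correct form is ovphengupoh, option (B).
(C) voovphengupoh is wrong: it uses causative instead of passive for voice.
(A) fphengupoh is wrong: it uses present instead of remote past for tense.

B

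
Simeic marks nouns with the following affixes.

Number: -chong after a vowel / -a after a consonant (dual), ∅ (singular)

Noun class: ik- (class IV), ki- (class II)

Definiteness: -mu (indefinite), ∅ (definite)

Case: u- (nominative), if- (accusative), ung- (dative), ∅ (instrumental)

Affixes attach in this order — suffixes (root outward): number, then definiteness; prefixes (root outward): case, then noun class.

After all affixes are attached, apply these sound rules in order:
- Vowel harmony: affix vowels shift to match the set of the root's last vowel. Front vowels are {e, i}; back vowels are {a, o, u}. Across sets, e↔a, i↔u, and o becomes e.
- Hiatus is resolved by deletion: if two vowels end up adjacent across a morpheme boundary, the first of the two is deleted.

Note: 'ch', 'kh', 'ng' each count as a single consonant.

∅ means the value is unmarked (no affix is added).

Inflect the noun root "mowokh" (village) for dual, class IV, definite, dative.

Attach number dual -a (after consonant 'kh') → mowokha.
Attach case dative ung- → ungmowokha.
definiteness = definite: zero marking, form stays ungmowokha.
Attach noun class class IV ik- → ikungmowokha.
Apply vowel harmony: ikungmowokha → ukungmowokha.
Vowel deletion: no change.

ukungmowokha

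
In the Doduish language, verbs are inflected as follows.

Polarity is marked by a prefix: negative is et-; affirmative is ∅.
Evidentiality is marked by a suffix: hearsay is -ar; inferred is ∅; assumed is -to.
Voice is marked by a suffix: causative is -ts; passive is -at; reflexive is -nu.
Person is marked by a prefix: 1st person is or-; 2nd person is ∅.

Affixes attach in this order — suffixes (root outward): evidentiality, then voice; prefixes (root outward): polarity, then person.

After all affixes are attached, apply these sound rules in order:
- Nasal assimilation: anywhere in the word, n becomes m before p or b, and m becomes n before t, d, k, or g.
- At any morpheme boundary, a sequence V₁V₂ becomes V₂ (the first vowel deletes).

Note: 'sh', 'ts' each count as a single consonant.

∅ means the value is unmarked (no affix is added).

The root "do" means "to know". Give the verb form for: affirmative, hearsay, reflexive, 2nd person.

Attach evidentiality hearsay -ar → doar.
Attach voice reflexive -nu → doarnu.
polarity = affirmative: zero marking, form stays doarnu.
person = 2nd person: zero marking, form stays doarnu.
Nasal assimilation: no change.
Apply vowel deletion: doarnu → darnu.

darnu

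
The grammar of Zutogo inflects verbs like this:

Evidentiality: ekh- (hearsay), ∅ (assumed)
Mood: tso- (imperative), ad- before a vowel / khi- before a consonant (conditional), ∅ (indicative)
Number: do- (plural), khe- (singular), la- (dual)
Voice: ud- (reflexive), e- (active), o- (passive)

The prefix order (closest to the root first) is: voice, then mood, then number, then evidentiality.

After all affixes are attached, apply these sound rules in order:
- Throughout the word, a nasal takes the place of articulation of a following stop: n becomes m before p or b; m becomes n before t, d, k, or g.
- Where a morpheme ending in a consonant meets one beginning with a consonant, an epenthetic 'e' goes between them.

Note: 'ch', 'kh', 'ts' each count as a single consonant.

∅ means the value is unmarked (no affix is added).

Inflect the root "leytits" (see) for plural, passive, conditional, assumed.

Attach voice passive o- → oleytits.
Attach mood conditional ad- (before vowel 'o') → adoleytits.
Attach number plural do- → doadoleytits.
evidentiality = assumed: zero marking, form stays doadoleytits.
Nasal assimilation: no change.
Epenthesis: no change.

doadoleytits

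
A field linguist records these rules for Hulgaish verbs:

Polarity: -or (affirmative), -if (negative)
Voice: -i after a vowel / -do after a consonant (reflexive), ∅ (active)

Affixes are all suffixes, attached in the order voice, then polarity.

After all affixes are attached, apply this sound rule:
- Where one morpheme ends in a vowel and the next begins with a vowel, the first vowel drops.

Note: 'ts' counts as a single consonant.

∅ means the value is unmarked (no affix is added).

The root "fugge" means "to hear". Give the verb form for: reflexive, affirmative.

fuggor

Attach voice reflexive -i (after vowel 'e') → fuggei.
Attach polarity affirmative -or → fuggeior.
Apply vowel deletion: fuggeior → fuggor.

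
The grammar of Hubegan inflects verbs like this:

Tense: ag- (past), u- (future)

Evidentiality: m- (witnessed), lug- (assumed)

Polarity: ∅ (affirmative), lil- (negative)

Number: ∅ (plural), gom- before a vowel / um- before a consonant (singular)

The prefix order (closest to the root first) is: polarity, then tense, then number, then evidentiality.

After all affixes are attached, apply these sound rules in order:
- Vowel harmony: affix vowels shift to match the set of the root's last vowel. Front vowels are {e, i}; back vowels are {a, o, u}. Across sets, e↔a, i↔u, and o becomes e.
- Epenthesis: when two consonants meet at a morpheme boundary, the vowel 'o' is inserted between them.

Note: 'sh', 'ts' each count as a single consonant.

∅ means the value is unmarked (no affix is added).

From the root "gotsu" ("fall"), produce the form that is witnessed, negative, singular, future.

Attach polarity negative lil- → lilgotsu.
Attach tense future u- → ulilgotsu.
Attach number singular gom- (before vowel 'u') → gomulilgotsu.
Attach evidentiality witnessed m- → mgomulilgotsu.
Apply vowel harmony: mgomulilgotsu → mgomululgotsu.
Apply epenthesis: mgomululgotsu → mogomululogotsu.

mogomululogotsu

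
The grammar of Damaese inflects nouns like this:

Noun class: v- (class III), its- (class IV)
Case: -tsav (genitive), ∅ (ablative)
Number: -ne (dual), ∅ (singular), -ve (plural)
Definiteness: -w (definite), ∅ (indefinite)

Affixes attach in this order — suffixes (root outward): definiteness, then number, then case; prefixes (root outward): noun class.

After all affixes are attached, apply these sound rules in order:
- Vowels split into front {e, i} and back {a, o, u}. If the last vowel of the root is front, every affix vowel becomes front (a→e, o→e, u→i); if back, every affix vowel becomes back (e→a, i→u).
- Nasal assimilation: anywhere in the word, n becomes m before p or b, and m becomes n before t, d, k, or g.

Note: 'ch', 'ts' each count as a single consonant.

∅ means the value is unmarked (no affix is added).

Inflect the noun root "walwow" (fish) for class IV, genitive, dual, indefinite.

definiteness = indefinite: zero marking, form stays walwow.
Attach number dual -ne → walwowne.
Attach case genitive -tsav → walwownetsav.
Attach noun class class IV its- → itswalwownetsav.
Apply vowel harmony: itswalwownetsav → utswalwownatsav.
Nasal assimilation: no change.

utswalwownatsav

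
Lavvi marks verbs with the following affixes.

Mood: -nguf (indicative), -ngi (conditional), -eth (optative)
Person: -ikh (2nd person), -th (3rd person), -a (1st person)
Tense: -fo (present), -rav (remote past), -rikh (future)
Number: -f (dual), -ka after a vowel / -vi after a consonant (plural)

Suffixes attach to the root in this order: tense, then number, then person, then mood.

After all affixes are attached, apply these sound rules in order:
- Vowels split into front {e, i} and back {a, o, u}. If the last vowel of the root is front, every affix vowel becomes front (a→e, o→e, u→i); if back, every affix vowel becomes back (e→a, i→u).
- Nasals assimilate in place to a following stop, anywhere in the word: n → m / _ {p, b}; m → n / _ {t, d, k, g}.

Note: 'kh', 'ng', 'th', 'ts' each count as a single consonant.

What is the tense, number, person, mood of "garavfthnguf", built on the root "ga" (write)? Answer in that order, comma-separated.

remote past, dual, 3rd person, indicative

Segment: ga-rav-f-th-nguf.
tense: -rav → remote past.
number: -f → dual.
person: -th → 3rd person.
mood: -nguf → indicative.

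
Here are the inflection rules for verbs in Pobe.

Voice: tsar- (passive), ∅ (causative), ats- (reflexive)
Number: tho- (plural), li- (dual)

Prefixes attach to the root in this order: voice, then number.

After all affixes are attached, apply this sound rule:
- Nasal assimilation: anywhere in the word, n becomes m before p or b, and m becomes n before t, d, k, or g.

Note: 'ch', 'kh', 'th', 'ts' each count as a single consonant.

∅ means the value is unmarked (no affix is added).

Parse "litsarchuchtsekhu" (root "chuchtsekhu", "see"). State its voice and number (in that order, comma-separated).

Segment: li-tsar-chuchtsekhu.
voice: tsar- → passive.
number: li- → dual.

passive, dual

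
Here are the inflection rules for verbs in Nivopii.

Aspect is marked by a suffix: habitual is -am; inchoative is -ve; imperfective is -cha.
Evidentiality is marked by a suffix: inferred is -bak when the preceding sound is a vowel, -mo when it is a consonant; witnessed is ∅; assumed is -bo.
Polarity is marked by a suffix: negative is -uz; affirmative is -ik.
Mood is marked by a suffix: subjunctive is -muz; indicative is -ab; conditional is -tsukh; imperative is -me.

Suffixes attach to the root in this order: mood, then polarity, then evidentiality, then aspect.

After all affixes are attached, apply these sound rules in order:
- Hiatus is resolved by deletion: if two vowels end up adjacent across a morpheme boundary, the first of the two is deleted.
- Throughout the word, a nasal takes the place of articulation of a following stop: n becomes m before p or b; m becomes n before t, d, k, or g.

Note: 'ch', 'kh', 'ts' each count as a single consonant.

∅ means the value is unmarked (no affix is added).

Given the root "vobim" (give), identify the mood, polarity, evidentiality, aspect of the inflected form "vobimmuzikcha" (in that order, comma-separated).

subjunctive, affirmative, witnessed, imperfective

Segment: vobim-muz-ik-cha.
mood: -muz → subjunctive.
polarity: -ik → affirmative.
evidentiality: ∅ → witnessed.
aspect: -cha → imperfective.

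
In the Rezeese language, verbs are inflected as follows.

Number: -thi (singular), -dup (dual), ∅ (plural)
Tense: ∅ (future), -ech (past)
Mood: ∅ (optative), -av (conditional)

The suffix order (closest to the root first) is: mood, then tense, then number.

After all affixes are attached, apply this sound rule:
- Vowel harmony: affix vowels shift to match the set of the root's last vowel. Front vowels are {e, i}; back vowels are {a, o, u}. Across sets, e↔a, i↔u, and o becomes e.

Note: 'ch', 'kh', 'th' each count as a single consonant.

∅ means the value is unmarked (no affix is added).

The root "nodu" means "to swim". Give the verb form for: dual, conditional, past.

noduavachdup

Attach mood conditional -av → noduav.
Attach tense past -ech → noduavech.
Attach number dual -dup → noduavechdup.
Apply vowel harmony: noduavechdup → noduavachdup.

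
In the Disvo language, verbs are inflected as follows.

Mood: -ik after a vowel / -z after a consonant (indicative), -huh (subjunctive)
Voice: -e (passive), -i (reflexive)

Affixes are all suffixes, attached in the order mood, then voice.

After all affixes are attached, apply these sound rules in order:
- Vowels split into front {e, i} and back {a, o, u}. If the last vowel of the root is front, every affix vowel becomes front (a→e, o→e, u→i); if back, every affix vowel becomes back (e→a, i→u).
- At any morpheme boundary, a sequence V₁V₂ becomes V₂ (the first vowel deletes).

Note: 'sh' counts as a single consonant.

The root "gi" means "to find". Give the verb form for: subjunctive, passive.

gihihe

Attach mood subjunctive -huh → gihuh.
Attach voice passive -e → gihuhe.
Apply vowel harmony: gihuhe → gihihe.
Vowel deletion: no change.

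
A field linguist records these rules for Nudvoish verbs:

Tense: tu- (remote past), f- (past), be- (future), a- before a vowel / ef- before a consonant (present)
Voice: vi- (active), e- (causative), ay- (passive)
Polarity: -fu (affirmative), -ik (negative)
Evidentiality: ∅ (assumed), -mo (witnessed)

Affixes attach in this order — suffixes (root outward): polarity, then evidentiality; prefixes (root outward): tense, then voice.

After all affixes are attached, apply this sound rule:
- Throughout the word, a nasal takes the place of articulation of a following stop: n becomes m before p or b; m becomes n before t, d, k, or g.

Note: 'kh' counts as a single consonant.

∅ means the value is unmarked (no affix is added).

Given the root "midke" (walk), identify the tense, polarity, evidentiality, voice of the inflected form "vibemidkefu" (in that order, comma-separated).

Segment: vi-be-midke-fu.
tense: be- → future.
polarity: -fu → affirmative.
evidentiality: ∅ → assumed.
voice: vi- → active.

future, affirmative, assumed, active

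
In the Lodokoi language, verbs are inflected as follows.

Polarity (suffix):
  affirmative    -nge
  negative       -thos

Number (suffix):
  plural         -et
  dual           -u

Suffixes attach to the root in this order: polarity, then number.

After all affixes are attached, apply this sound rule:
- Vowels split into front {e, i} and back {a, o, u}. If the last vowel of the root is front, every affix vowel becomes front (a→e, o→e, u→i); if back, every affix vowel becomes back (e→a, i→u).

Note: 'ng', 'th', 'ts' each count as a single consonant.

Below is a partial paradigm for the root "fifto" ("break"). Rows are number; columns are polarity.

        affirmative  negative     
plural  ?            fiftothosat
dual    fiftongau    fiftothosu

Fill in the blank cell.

Attach polarity affirmative -nge → fiftonge.
Attach number plural -et → fiftongeet.
Apply vowel harmony: fiftongeet → fiftongaat.

fiftongaat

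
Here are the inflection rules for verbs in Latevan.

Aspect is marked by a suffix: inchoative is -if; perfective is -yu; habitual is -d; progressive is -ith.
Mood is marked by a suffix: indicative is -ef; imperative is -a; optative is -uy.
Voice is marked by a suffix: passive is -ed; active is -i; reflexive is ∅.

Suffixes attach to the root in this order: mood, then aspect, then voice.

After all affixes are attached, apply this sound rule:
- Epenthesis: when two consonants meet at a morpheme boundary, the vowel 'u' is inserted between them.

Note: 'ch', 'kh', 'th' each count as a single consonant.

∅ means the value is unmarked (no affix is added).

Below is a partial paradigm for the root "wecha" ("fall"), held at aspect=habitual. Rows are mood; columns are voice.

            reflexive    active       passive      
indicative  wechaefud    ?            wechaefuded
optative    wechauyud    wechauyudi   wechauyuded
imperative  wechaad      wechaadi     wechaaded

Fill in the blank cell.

Attach mood indicative -ef → wechaef.
Attach aspect habitual -d → wechaefd.
Attach voice active -i → wechaefdi.
Apply epenthesis: wechaefdi → wechaefudi.

wechaefudi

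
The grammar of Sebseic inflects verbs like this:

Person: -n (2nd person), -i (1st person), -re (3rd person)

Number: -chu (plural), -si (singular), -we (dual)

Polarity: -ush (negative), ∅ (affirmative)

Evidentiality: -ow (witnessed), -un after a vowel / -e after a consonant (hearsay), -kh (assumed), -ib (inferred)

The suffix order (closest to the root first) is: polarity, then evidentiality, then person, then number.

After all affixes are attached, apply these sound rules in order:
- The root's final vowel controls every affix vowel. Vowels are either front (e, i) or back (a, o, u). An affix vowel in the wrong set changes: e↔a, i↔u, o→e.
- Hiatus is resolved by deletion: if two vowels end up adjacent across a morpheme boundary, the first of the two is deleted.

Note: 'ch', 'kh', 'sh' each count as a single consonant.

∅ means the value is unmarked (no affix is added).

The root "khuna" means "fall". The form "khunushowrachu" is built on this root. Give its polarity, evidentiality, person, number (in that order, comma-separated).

negative, witnessed, 3rd person, plural

Segment: khuna-ush-ow-re-chu.
polarity: -ush → negative.
evidentiality: -ow → witnessed.
person: -re → 3rd person.
number: -chu → plural.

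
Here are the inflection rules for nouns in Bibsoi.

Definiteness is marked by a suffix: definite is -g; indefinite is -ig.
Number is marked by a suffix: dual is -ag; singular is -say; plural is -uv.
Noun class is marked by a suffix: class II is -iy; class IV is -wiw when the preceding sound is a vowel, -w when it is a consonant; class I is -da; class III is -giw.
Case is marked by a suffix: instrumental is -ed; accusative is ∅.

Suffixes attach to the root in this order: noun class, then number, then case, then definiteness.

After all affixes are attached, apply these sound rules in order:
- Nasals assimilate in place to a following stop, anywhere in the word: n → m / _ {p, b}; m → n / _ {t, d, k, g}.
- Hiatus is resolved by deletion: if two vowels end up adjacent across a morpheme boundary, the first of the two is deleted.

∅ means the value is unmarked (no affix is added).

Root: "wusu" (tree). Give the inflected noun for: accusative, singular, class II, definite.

Attach noun class class II -iy → wusuiy.
Attach number singular -say → wusuiysay.
case = accusative: zero marking, form stays wusuiysay.
Attach definiteness definite -g → wusuiysayg.
Nasal assimilation: no change.
Apply vowel deletion: wusuiysayg → wusiysayg.

wusiysayg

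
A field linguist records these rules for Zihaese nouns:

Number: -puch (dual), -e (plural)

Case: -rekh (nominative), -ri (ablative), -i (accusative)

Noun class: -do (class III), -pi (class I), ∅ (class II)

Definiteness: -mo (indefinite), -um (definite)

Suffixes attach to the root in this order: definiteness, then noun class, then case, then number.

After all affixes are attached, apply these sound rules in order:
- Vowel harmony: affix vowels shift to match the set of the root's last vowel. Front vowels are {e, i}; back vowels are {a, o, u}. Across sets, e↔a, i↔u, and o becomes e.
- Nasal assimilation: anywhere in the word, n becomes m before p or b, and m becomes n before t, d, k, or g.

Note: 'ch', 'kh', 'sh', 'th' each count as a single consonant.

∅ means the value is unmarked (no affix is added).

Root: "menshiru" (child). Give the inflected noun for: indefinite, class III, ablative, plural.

menshirumodorua

Attach definiteness indefinite -mo → menshirumo.
Attach noun class class III -do → menshirumodo.
Attach case ablative -ri → menshirumodori.
Attach number plural -e → menshirumodorie.
Apply vowel harmony: menshirumodorie → menshirumodorua.
Nasal assimilation: no change.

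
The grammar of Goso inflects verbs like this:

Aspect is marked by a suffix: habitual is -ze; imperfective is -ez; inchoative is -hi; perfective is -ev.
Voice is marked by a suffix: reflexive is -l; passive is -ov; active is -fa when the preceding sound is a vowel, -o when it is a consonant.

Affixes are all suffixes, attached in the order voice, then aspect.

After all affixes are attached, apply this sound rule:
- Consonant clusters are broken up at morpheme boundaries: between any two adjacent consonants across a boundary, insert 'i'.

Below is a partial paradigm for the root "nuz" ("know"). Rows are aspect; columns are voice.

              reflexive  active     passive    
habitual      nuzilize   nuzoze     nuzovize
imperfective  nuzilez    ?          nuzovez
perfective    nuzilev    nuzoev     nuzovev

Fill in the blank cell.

Attach voice active -o (after consonant 'z') → nuzo.
Attach aspect imperfective -ez → nuzoez.
Epenthesis: no change.

nuzoez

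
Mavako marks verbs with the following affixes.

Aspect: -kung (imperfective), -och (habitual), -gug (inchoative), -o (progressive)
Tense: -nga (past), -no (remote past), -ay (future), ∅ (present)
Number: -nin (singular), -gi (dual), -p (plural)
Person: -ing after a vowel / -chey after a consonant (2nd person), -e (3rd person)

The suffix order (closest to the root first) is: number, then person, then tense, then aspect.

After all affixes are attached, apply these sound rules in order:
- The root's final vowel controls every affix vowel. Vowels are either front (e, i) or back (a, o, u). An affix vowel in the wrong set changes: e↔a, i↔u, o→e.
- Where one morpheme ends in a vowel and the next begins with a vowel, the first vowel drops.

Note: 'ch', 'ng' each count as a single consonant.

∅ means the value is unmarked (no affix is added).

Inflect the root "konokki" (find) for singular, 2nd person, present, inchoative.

konokkinincheygig

Attach number singular -nin → konokkinin.
Attach person 2nd person -chey (after consonant 'n') → konokkininchey.
tense = present: zero marking, form stays konokkininchey.
Attach aspect inchoative -gug → konokkinincheygug.
Apply vowel harmony: konokkinincheygug → konokkinincheygig.
Vowel deletion: no change.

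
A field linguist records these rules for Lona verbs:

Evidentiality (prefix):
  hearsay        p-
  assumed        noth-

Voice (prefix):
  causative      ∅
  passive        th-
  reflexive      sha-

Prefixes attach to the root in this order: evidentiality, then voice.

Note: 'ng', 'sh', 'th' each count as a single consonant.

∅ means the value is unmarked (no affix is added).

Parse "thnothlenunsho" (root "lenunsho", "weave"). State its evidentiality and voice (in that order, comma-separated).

Segment: th-noth-lenunsho.
evidentiality: noth- → assumed.
voice: th- → passive.

assumed, passive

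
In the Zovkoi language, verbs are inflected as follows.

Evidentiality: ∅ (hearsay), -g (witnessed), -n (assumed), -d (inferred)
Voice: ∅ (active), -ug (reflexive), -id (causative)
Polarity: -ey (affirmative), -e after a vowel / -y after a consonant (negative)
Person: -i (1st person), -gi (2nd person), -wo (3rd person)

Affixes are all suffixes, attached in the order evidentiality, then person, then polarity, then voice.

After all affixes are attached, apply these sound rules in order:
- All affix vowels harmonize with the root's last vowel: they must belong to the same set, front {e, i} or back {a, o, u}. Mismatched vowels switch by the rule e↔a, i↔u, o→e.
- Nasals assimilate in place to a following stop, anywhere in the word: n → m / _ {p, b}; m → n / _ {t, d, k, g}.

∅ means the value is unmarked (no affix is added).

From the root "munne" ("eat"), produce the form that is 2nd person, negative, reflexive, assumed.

Attach evidentiality assumed -n → munnen.
Attach person 2nd person -gi → munnengi.
Attach polarity negative -e (after vowel 'i') → munnengie.
Attach voice reflexive -ug → munnengieug.
Apply vowel harmony: munnengieug → munnengieig.
Nasal assimilation: no change.

munnengieig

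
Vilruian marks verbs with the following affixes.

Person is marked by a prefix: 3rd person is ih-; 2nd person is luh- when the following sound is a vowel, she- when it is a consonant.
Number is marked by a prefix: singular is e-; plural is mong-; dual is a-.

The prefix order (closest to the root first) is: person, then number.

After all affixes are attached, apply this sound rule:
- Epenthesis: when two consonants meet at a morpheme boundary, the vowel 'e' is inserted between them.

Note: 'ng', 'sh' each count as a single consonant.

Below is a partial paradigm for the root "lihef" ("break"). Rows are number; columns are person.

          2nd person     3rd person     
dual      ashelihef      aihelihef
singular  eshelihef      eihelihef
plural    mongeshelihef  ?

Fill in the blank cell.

Attach person 3rd person ih- → ihlihef.
Attach number plural mong- → mongihlihef.
Apply epenthesis: mongihlihef → mongihelihef.

mongihelihef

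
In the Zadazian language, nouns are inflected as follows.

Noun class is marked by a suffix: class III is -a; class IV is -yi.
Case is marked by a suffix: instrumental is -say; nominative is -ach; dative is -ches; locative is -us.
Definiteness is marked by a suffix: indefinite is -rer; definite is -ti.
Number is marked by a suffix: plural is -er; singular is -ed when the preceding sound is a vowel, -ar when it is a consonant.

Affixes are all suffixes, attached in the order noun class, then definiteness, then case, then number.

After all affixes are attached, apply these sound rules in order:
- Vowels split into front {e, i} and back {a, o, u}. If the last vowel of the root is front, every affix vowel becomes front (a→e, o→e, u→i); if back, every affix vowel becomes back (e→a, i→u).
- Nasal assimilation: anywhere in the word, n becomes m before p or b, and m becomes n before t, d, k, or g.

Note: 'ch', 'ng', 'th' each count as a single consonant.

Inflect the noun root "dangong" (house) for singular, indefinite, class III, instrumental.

Attach noun class class III -a → dangonga.
Attach definiteness indefinite -rer → dangongarer.
Attach case instrumental -say → dangongarersay.
Attach number singular -ar (after consonant 'y') → dangongarersayar.
Apply vowel harmony: dangongarersayar → dangongararsayar.
Nasal assimilation: no change.

dangongararsayar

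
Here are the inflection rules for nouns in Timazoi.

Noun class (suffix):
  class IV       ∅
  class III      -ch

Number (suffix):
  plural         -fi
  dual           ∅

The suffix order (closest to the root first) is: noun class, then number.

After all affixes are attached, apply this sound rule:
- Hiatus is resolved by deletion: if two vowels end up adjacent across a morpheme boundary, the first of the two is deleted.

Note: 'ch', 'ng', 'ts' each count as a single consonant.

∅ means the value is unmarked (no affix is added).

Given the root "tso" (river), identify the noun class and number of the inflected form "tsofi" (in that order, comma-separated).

Segment: tso-fi.
noun class: ∅ → class IV.
number: -fi → plural.

class IV, plural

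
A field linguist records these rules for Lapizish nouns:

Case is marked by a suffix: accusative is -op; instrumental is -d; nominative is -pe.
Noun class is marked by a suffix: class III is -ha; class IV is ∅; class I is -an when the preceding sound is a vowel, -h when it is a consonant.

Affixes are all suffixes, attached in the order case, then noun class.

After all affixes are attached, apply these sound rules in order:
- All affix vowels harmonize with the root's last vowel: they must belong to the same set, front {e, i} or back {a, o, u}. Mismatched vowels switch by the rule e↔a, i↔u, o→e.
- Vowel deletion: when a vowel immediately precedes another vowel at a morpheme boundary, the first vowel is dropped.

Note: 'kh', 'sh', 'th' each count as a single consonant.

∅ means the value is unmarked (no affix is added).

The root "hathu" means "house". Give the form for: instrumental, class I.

Attach case instrumental -d → hathud.
Attach noun class class I -h (after consonant 'd') → hathudh.
Vowel harmony: no change.
Vowel deletion: no change.

hathudh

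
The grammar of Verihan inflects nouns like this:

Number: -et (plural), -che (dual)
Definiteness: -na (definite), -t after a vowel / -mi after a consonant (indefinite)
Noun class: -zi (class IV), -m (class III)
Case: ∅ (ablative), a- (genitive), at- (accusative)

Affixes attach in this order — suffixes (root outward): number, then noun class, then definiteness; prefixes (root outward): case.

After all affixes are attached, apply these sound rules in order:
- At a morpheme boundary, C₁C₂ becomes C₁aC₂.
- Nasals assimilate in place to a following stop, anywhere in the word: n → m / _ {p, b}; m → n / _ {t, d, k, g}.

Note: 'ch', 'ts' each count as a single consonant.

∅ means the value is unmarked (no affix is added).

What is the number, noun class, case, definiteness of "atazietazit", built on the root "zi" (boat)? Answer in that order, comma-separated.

Segment: at-zi-et-zi-t.
number: -et → plural.
noun class: -zi → class IV.
case: at- → accusative.
definiteness: -t/mi → indefinite.

plural, class IV, accusative, indefinite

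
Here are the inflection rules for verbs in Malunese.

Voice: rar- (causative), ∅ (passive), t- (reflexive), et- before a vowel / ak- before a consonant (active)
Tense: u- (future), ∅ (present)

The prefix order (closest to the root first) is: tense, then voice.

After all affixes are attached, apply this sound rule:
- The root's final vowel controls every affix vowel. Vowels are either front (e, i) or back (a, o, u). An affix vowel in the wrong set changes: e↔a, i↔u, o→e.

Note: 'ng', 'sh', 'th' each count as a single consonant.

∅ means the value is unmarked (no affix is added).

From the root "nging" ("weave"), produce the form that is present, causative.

rernging

tense = present: zero marking, form stays nging.
Attach voice causative rar- → rarnging.
Apply vowel harmony: rarnging → rernging.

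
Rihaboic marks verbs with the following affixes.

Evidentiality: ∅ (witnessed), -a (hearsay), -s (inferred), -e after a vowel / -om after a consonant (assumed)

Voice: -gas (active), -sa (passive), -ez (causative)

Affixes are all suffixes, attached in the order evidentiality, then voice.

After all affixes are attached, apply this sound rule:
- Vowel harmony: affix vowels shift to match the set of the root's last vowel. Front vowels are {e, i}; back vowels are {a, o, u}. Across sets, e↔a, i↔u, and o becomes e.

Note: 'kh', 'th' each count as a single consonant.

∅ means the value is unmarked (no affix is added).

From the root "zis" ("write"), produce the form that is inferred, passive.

zissse

Attach evidentiality inferred -s → ziss.
Attach voice passive -sa → zisssa.
Apply vowel harmony: zisssa → zissse.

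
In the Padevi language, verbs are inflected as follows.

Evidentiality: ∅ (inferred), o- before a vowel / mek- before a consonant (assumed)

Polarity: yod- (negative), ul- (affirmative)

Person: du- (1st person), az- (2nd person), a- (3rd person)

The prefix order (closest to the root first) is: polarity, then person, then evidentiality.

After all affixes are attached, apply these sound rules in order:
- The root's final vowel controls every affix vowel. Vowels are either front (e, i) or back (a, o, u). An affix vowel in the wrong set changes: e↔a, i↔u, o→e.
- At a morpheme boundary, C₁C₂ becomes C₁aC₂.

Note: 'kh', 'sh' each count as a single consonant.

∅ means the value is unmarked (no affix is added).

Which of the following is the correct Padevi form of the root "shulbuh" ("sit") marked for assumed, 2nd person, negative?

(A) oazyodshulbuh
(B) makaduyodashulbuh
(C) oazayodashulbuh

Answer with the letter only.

Attach polarity negative yod- → yodshulbuh.
Attach person 2nd person az- → azyodshulbuh.
Attach evidentiality assumed o- (before vowel 'a') → oazyodshulbuh.
Vowel harmony: no change.
Apply epenthesis: oazyodshulbuh → oazayodashulbuh.
So the correct form is oazayodashulbuh, option (C).
(B) makaduyodashulbuh is wrong: it uses 1st person instead of 2nd person for person.
(A) oazyodshulbuh is wrong: it fails to apply the sound rule(s).

C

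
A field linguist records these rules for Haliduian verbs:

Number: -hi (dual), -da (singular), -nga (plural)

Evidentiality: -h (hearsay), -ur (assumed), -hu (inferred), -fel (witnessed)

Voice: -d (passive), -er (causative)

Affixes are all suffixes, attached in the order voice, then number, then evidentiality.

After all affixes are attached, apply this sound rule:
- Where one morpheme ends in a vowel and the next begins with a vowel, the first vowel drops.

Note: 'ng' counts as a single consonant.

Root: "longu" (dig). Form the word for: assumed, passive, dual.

Attach voice passive -d → longud.
Attach number dual -hi → longudhi.
Attach evidentiality assumed -ur → longudhiur.
Apply vowel deletion: longudhiur → longudhur.

longudhur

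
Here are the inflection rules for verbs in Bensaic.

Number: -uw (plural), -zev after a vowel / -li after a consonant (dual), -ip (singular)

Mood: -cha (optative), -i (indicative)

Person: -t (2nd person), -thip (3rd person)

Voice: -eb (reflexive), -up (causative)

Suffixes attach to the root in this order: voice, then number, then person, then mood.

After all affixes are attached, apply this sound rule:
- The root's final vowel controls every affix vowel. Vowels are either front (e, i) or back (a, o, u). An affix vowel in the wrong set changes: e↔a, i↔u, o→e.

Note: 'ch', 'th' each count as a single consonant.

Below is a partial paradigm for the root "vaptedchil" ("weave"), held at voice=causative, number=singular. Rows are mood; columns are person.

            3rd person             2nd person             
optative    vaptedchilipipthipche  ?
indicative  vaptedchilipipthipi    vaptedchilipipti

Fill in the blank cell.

Attach voice causative -up → vaptedchilup.
Attach number singular -ip → vaptedchilupip.
Attach person 2nd person -t → vaptedchilupipt.
Attach mood optative -cha → vaptedchilupiptcha.
Apply vowel harmony: vaptedchilupiptcha → vaptedchilipiptche.

vaptedchilipiptche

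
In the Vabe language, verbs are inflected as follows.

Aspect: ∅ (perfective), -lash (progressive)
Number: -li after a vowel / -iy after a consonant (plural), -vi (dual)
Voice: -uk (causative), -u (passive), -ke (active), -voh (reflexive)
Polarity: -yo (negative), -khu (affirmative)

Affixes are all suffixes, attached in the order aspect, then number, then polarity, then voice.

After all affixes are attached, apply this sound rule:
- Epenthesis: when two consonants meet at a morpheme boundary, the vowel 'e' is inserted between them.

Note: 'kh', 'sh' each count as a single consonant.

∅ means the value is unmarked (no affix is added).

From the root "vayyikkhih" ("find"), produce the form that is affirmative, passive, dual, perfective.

aspect = perfective: zero marking, form stays vayyikkhih.
Attach number dual -vi → vayyikkhihvi.
Attach polarity affirmative -khu → vayyikkhihvikhu.
Attach voice passive -u → vayyikkhihvikhuu.
Apply epenthesis: vayyikkhihvikhuu → vayyikkhihevikhuu.

vayyikkhihevikhuu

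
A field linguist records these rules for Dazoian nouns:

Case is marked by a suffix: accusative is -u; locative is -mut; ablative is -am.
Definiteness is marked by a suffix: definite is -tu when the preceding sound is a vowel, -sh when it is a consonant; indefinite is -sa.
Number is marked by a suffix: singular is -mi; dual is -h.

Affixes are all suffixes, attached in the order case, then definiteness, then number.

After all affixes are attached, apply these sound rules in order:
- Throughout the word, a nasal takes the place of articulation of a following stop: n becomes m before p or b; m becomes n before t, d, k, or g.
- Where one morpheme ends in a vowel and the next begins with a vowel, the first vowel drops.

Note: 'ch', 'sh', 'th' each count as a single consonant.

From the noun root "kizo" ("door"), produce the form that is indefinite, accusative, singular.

Attach case accusative -u → kizou.
Attach definiteness indefinite -sa → kizousa.
Attach number singular -mi → kizousami.
Nasal assimilation: no change.
Apply vowel deletion: kizousami → kizusami.

kizusami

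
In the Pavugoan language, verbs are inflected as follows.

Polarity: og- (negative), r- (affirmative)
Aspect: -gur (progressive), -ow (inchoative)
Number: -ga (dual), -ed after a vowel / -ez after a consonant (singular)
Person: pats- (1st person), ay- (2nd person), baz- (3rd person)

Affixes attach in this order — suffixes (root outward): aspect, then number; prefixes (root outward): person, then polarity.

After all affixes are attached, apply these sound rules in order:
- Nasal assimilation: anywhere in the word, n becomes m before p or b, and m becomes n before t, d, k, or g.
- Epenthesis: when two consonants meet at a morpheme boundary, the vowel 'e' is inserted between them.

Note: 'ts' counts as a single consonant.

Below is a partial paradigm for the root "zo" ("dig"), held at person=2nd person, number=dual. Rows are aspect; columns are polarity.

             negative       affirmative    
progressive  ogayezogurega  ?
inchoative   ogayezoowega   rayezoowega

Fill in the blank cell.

rayezogurega

Attach person 2nd person ay- → ayzo.
Attach aspect progressive -gur → ayzogur.
Attach number dual -ga → ayzogurga.
Attach polarity affirmative r- → rayzogurga.
Nasal assimilation: no change.
Apply epenthesis: rayzogurga → rayezogurega.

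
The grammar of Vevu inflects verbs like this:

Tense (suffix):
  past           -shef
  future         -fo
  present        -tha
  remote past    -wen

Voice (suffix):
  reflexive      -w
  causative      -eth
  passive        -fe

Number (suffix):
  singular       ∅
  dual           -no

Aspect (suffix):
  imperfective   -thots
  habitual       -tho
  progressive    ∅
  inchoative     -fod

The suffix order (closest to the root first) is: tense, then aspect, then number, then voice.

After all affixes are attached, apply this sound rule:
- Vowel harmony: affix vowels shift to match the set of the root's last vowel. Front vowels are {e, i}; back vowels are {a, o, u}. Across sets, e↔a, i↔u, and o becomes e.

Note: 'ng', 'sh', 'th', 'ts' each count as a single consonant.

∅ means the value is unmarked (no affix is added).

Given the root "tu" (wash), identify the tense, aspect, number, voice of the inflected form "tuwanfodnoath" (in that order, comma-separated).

Segment: tu-wen-fod-no-eth.
tense: -wen → remote past.
aspect: -fod → inchoative.
number: -no → dual.
voice: -eth → causative.

remote past, inchoative, dual, causative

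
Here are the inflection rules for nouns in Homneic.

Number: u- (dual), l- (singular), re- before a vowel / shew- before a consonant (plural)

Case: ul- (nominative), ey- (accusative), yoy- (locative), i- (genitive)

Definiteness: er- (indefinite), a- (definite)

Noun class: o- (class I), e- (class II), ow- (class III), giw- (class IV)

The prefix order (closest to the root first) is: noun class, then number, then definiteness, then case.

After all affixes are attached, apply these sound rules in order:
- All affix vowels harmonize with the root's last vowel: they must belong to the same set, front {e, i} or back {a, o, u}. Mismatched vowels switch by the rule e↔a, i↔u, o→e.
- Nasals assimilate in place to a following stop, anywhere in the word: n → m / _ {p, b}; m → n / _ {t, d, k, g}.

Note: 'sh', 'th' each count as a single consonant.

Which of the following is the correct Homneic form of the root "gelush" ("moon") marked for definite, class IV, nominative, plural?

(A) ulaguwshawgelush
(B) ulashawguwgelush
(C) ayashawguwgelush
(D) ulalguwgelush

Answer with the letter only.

B

Attach noun class class IV giw- → giwgelush.
Attach number plural shew- (before consonant 'g') → shewgiwgelush.
Attach definiteness definite a- → ashewgiwgelush.
Attach case nominative ul- → ulashewgiwgelush.
Apply vowel harmony: ulashewgiwgelush → ulashawguwgelush.
Nasal assimilation: no change.
So the correct form is ulashawguwgelush, option (B).
(A) ulaguwshawgelush is wrong: it has the affixes in the wrong order.
(C) ayashawguwgelush is wrong: it uses accusative instead of nominative for case.
(D) ulalguwgelush is wrong: it uses singular instead of plural for number.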